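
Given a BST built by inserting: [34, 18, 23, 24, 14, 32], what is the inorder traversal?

Tree insertion order: [34, 18, 23, 24, 14, 32]
Tree (level-order array): [34, 18, None, 14, 23, None, None, None, 24, None, 32]
Inorder traversal: [14, 18, 23, 24, 32, 34]


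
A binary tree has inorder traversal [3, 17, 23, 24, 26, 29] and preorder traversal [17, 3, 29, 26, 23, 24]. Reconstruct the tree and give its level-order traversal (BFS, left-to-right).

Inorder:  [3, 17, 23, 24, 26, 29]
Preorder: [17, 3, 29, 26, 23, 24]
Algorithm: preorder visits root first, so consume preorder in order;
for each root, split the current inorder slice at that value into
left-subtree inorder and right-subtree inorder, then recurse.
Recursive splits:
  root=17; inorder splits into left=[3], right=[23, 24, 26, 29]
  root=3; inorder splits into left=[], right=[]
  root=29; inorder splits into left=[23, 24, 26], right=[]
  root=26; inorder splits into left=[23, 24], right=[]
  root=23; inorder splits into left=[], right=[24]
  root=24; inorder splits into left=[], right=[]
Reconstructed level-order: [17, 3, 29, 26, 23, 24]


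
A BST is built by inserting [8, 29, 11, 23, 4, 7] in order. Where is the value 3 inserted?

Starting tree (level order): [8, 4, 29, None, 7, 11, None, None, None, None, 23]
Insertion path: 8 -> 4
Result: insert 3 as left child of 4
Final tree (level order): [8, 4, 29, 3, 7, 11, None, None, None, None, None, None, 23]


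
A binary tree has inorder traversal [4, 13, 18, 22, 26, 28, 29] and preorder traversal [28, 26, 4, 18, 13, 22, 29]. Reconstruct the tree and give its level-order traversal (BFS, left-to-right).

Inorder:  [4, 13, 18, 22, 26, 28, 29]
Preorder: [28, 26, 4, 18, 13, 22, 29]
Algorithm: preorder visits root first, so consume preorder in order;
for each root, split the current inorder slice at that value into
left-subtree inorder and right-subtree inorder, then recurse.
Recursive splits:
  root=28; inorder splits into left=[4, 13, 18, 22, 26], right=[29]
  root=26; inorder splits into left=[4, 13, 18, 22], right=[]
  root=4; inorder splits into left=[], right=[13, 18, 22]
  root=18; inorder splits into left=[13], right=[22]
  root=13; inorder splits into left=[], right=[]
  root=22; inorder splits into left=[], right=[]
  root=29; inorder splits into left=[], right=[]
Reconstructed level-order: [28, 26, 29, 4, 18, 13, 22]


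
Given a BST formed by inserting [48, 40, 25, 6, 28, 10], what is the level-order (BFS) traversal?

Tree insertion order: [48, 40, 25, 6, 28, 10]
Tree (level-order array): [48, 40, None, 25, None, 6, 28, None, 10]
BFS from the root, enqueuing left then right child of each popped node:
  queue [48] -> pop 48, enqueue [40], visited so far: [48]
  queue [40] -> pop 40, enqueue [25], visited so far: [48, 40]
  queue [25] -> pop 25, enqueue [6, 28], visited so far: [48, 40, 25]
  queue [6, 28] -> pop 6, enqueue [10], visited so far: [48, 40, 25, 6]
  queue [28, 10] -> pop 28, enqueue [none], visited so far: [48, 40, 25, 6, 28]
  queue [10] -> pop 10, enqueue [none], visited so far: [48, 40, 25, 6, 28, 10]
Result: [48, 40, 25, 6, 28, 10]


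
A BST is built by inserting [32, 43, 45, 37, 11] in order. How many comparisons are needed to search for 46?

Search path for 46: 32 -> 43 -> 45
Found: False
Comparisons: 3


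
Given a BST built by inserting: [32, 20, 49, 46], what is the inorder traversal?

Tree insertion order: [32, 20, 49, 46]
Tree (level-order array): [32, 20, 49, None, None, 46]
Inorder traversal: [20, 32, 46, 49]


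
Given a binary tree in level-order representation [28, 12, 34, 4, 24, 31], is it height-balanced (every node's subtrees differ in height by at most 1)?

Tree (level-order array): [28, 12, 34, 4, 24, 31]
Definition: a tree is height-balanced if, at every node, |h(left) - h(right)| <= 1 (empty subtree has height -1).
Bottom-up per-node check:
  node 4: h_left=-1, h_right=-1, diff=0 [OK], height=0
  node 24: h_left=-1, h_right=-1, diff=0 [OK], height=0
  node 12: h_left=0, h_right=0, diff=0 [OK], height=1
  node 31: h_left=-1, h_right=-1, diff=0 [OK], height=0
  node 34: h_left=0, h_right=-1, diff=1 [OK], height=1
  node 28: h_left=1, h_right=1, diff=0 [OK], height=2
All nodes satisfy the balance condition.
Result: Balanced


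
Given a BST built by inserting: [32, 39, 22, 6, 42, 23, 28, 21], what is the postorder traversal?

Tree insertion order: [32, 39, 22, 6, 42, 23, 28, 21]
Tree (level-order array): [32, 22, 39, 6, 23, None, 42, None, 21, None, 28]
Postorder traversal: [21, 6, 28, 23, 22, 42, 39, 32]


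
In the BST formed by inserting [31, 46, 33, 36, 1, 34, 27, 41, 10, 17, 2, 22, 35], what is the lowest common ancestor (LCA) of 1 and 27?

Tree insertion order: [31, 46, 33, 36, 1, 34, 27, 41, 10, 17, 2, 22, 35]
Tree (level-order array): [31, 1, 46, None, 27, 33, None, 10, None, None, 36, 2, 17, 34, 41, None, None, None, 22, None, 35]
In a BST, the LCA of p=1, q=27 is the first node v on the
root-to-leaf path with p <= v <= q (go left if both < v, right if both > v).
Walk from root:
  at 31: both 1 and 27 < 31, go left
  at 1: 1 <= 1 <= 27, this is the LCA
LCA = 1


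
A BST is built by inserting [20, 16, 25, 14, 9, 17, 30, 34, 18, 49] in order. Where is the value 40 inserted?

Starting tree (level order): [20, 16, 25, 14, 17, None, 30, 9, None, None, 18, None, 34, None, None, None, None, None, 49]
Insertion path: 20 -> 25 -> 30 -> 34 -> 49
Result: insert 40 as left child of 49
Final tree (level order): [20, 16, 25, 14, 17, None, 30, 9, None, None, 18, None, 34, None, None, None, None, None, 49, 40]


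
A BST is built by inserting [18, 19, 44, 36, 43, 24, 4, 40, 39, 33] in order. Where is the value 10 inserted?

Starting tree (level order): [18, 4, 19, None, None, None, 44, 36, None, 24, 43, None, 33, 40, None, None, None, 39]
Insertion path: 18 -> 4
Result: insert 10 as right child of 4
Final tree (level order): [18, 4, 19, None, 10, None, 44, None, None, 36, None, 24, 43, None, 33, 40, None, None, None, 39]


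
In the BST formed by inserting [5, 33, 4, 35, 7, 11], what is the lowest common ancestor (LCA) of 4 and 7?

Tree insertion order: [5, 33, 4, 35, 7, 11]
Tree (level-order array): [5, 4, 33, None, None, 7, 35, None, 11]
In a BST, the LCA of p=4, q=7 is the first node v on the
root-to-leaf path with p <= v <= q (go left if both < v, right if both > v).
Walk from root:
  at 5: 4 <= 5 <= 7, this is the LCA
LCA = 5


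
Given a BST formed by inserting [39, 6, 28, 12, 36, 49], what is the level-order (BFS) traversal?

Tree insertion order: [39, 6, 28, 12, 36, 49]
Tree (level-order array): [39, 6, 49, None, 28, None, None, 12, 36]
BFS from the root, enqueuing left then right child of each popped node:
  queue [39] -> pop 39, enqueue [6, 49], visited so far: [39]
  queue [6, 49] -> pop 6, enqueue [28], visited so far: [39, 6]
  queue [49, 28] -> pop 49, enqueue [none], visited so far: [39, 6, 49]
  queue [28] -> pop 28, enqueue [12, 36], visited so far: [39, 6, 49, 28]
  queue [12, 36] -> pop 12, enqueue [none], visited so far: [39, 6, 49, 28, 12]
  queue [36] -> pop 36, enqueue [none], visited so far: [39, 6, 49, 28, 12, 36]
Result: [39, 6, 49, 28, 12, 36]


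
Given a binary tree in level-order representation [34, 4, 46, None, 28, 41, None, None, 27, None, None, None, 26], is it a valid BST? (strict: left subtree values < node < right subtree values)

Level-order array: [34, 4, 46, None, 28, 41, None, None, 27, None, None, None, 26]
Validate using subtree bounds (lo, hi): at each node, require lo < value < hi,
then recurse left with hi=value and right with lo=value.
Preorder trace (stopping at first violation):
  at node 34 with bounds (-inf, +inf): OK
  at node 4 with bounds (-inf, 34): OK
  at node 28 with bounds (4, 34): OK
  at node 27 with bounds (28, 34): VIOLATION
Node 27 violates its bound: not (28 < 27 < 34).
Result: Not a valid BST


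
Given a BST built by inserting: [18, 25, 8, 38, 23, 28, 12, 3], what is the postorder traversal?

Tree insertion order: [18, 25, 8, 38, 23, 28, 12, 3]
Tree (level-order array): [18, 8, 25, 3, 12, 23, 38, None, None, None, None, None, None, 28]
Postorder traversal: [3, 12, 8, 23, 28, 38, 25, 18]


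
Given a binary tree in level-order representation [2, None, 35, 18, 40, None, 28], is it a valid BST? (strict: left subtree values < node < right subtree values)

Level-order array: [2, None, 35, 18, 40, None, 28]
Validate using subtree bounds (lo, hi): at each node, require lo < value < hi,
then recurse left with hi=value and right with lo=value.
Preorder trace (stopping at first violation):
  at node 2 with bounds (-inf, +inf): OK
  at node 35 with bounds (2, +inf): OK
  at node 18 with bounds (2, 35): OK
  at node 28 with bounds (18, 35): OK
  at node 40 with bounds (35, +inf): OK
No violation found at any node.
Result: Valid BST


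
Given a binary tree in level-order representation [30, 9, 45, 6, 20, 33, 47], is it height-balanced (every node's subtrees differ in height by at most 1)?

Tree (level-order array): [30, 9, 45, 6, 20, 33, 47]
Definition: a tree is height-balanced if, at every node, |h(left) - h(right)| <= 1 (empty subtree has height -1).
Bottom-up per-node check:
  node 6: h_left=-1, h_right=-1, diff=0 [OK], height=0
  node 20: h_left=-1, h_right=-1, diff=0 [OK], height=0
  node 9: h_left=0, h_right=0, diff=0 [OK], height=1
  node 33: h_left=-1, h_right=-1, diff=0 [OK], height=0
  node 47: h_left=-1, h_right=-1, diff=0 [OK], height=0
  node 45: h_left=0, h_right=0, diff=0 [OK], height=1
  node 30: h_left=1, h_right=1, diff=0 [OK], height=2
All nodes satisfy the balance condition.
Result: Balanced


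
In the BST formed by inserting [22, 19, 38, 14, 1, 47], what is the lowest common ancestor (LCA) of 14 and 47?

Tree insertion order: [22, 19, 38, 14, 1, 47]
Tree (level-order array): [22, 19, 38, 14, None, None, 47, 1]
In a BST, the LCA of p=14, q=47 is the first node v on the
root-to-leaf path with p <= v <= q (go left if both < v, right if both > v).
Walk from root:
  at 22: 14 <= 22 <= 47, this is the LCA
LCA = 22


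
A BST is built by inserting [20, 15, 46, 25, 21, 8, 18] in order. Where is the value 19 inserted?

Starting tree (level order): [20, 15, 46, 8, 18, 25, None, None, None, None, None, 21]
Insertion path: 20 -> 15 -> 18
Result: insert 19 as right child of 18
Final tree (level order): [20, 15, 46, 8, 18, 25, None, None, None, None, 19, 21]


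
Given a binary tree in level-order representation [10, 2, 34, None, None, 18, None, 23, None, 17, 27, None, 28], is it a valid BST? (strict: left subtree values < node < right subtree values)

Level-order array: [10, 2, 34, None, None, 18, None, 23, None, 17, 27, None, 28]
Validate using subtree bounds (lo, hi): at each node, require lo < value < hi,
then recurse left with hi=value and right with lo=value.
Preorder trace (stopping at first violation):
  at node 10 with bounds (-inf, +inf): OK
  at node 2 with bounds (-inf, 10): OK
  at node 34 with bounds (10, +inf): OK
  at node 18 with bounds (10, 34): OK
  at node 23 with bounds (10, 18): VIOLATION
Node 23 violates its bound: not (10 < 23 < 18).
Result: Not a valid BST


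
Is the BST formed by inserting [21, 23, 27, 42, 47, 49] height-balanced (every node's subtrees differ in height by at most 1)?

Tree (level-order array): [21, None, 23, None, 27, None, 42, None, 47, None, 49]
Definition: a tree is height-balanced if, at every node, |h(left) - h(right)| <= 1 (empty subtree has height -1).
Bottom-up per-node check:
  node 49: h_left=-1, h_right=-1, diff=0 [OK], height=0
  node 47: h_left=-1, h_right=0, diff=1 [OK], height=1
  node 42: h_left=-1, h_right=1, diff=2 [FAIL (|-1-1|=2 > 1)], height=2
  node 27: h_left=-1, h_right=2, diff=3 [FAIL (|-1-2|=3 > 1)], height=3
  node 23: h_left=-1, h_right=3, diff=4 [FAIL (|-1-3|=4 > 1)], height=4
  node 21: h_left=-1, h_right=4, diff=5 [FAIL (|-1-4|=5 > 1)], height=5
Node 42 violates the condition: |-1 - 1| = 2 > 1.
Result: Not balanced


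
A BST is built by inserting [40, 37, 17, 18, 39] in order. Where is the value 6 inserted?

Starting tree (level order): [40, 37, None, 17, 39, None, 18]
Insertion path: 40 -> 37 -> 17
Result: insert 6 as left child of 17
Final tree (level order): [40, 37, None, 17, 39, 6, 18]


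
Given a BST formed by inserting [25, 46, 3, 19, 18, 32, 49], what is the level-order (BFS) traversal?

Tree insertion order: [25, 46, 3, 19, 18, 32, 49]
Tree (level-order array): [25, 3, 46, None, 19, 32, 49, 18]
BFS from the root, enqueuing left then right child of each popped node:
  queue [25] -> pop 25, enqueue [3, 46], visited so far: [25]
  queue [3, 46] -> pop 3, enqueue [19], visited so far: [25, 3]
  queue [46, 19] -> pop 46, enqueue [32, 49], visited so far: [25, 3, 46]
  queue [19, 32, 49] -> pop 19, enqueue [18], visited so far: [25, 3, 46, 19]
  queue [32, 49, 18] -> pop 32, enqueue [none], visited so far: [25, 3, 46, 19, 32]
  queue [49, 18] -> pop 49, enqueue [none], visited so far: [25, 3, 46, 19, 32, 49]
  queue [18] -> pop 18, enqueue [none], visited so far: [25, 3, 46, 19, 32, 49, 18]
Result: [25, 3, 46, 19, 32, 49, 18]


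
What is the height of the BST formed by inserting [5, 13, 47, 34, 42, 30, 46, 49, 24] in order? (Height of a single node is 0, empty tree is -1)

Insertion order: [5, 13, 47, 34, 42, 30, 46, 49, 24]
Tree (level-order array): [5, None, 13, None, 47, 34, 49, 30, 42, None, None, 24, None, None, 46]
Compute height bottom-up (empty subtree = -1):
  height(24) = 1 + max(-1, -1) = 0
  height(30) = 1 + max(0, -1) = 1
  height(46) = 1 + max(-1, -1) = 0
  height(42) = 1 + max(-1, 0) = 1
  height(34) = 1 + max(1, 1) = 2
  height(49) = 1 + max(-1, -1) = 0
  height(47) = 1 + max(2, 0) = 3
  height(13) = 1 + max(-1, 3) = 4
  height(5) = 1 + max(-1, 4) = 5
Height = 5


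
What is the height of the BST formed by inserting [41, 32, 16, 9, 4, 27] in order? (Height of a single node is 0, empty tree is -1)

Insertion order: [41, 32, 16, 9, 4, 27]
Tree (level-order array): [41, 32, None, 16, None, 9, 27, 4]
Compute height bottom-up (empty subtree = -1):
  height(4) = 1 + max(-1, -1) = 0
  height(9) = 1 + max(0, -1) = 1
  height(27) = 1 + max(-1, -1) = 0
  height(16) = 1 + max(1, 0) = 2
  height(32) = 1 + max(2, -1) = 3
  height(41) = 1 + max(3, -1) = 4
Height = 4


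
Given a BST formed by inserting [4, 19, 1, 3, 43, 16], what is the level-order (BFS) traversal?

Tree insertion order: [4, 19, 1, 3, 43, 16]
Tree (level-order array): [4, 1, 19, None, 3, 16, 43]
BFS from the root, enqueuing left then right child of each popped node:
  queue [4] -> pop 4, enqueue [1, 19], visited so far: [4]
  queue [1, 19] -> pop 1, enqueue [3], visited so far: [4, 1]
  queue [19, 3] -> pop 19, enqueue [16, 43], visited so far: [4, 1, 19]
  queue [3, 16, 43] -> pop 3, enqueue [none], visited so far: [4, 1, 19, 3]
  queue [16, 43] -> pop 16, enqueue [none], visited so far: [4, 1, 19, 3, 16]
  queue [43] -> pop 43, enqueue [none], visited so far: [4, 1, 19, 3, 16, 43]
Result: [4, 1, 19, 3, 16, 43]


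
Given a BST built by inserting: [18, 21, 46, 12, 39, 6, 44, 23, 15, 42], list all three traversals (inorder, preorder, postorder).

Tree insertion order: [18, 21, 46, 12, 39, 6, 44, 23, 15, 42]
Tree (level-order array): [18, 12, 21, 6, 15, None, 46, None, None, None, None, 39, None, 23, 44, None, None, 42]
Inorder (L, root, R): [6, 12, 15, 18, 21, 23, 39, 42, 44, 46]
Preorder (root, L, R): [18, 12, 6, 15, 21, 46, 39, 23, 44, 42]
Postorder (L, R, root): [6, 15, 12, 23, 42, 44, 39, 46, 21, 18]


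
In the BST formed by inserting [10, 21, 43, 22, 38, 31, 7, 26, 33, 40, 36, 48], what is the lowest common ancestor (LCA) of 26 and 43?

Tree insertion order: [10, 21, 43, 22, 38, 31, 7, 26, 33, 40, 36, 48]
Tree (level-order array): [10, 7, 21, None, None, None, 43, 22, 48, None, 38, None, None, 31, 40, 26, 33, None, None, None, None, None, 36]
In a BST, the LCA of p=26, q=43 is the first node v on the
root-to-leaf path with p <= v <= q (go left if both < v, right if both > v).
Walk from root:
  at 10: both 26 and 43 > 10, go right
  at 21: both 26 and 43 > 21, go right
  at 43: 26 <= 43 <= 43, this is the LCA
LCA = 43


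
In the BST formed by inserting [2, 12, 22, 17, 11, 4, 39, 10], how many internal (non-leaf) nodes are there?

Tree built from: [2, 12, 22, 17, 11, 4, 39, 10]
Tree (level-order array): [2, None, 12, 11, 22, 4, None, 17, 39, None, 10]
Rule: An internal node has at least one child.
Per-node child counts:
  node 2: 1 child(ren)
  node 12: 2 child(ren)
  node 11: 1 child(ren)
  node 4: 1 child(ren)
  node 10: 0 child(ren)
  node 22: 2 child(ren)
  node 17: 0 child(ren)
  node 39: 0 child(ren)
Matching nodes: [2, 12, 11, 4, 22]
Count of internal (non-leaf) nodes: 5


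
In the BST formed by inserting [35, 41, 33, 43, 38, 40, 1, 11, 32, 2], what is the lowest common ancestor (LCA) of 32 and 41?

Tree insertion order: [35, 41, 33, 43, 38, 40, 1, 11, 32, 2]
Tree (level-order array): [35, 33, 41, 1, None, 38, 43, None, 11, None, 40, None, None, 2, 32]
In a BST, the LCA of p=32, q=41 is the first node v on the
root-to-leaf path with p <= v <= q (go left if both < v, right if both > v).
Walk from root:
  at 35: 32 <= 35 <= 41, this is the LCA
LCA = 35


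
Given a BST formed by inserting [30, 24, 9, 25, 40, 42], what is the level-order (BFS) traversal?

Tree insertion order: [30, 24, 9, 25, 40, 42]
Tree (level-order array): [30, 24, 40, 9, 25, None, 42]
BFS from the root, enqueuing left then right child of each popped node:
  queue [30] -> pop 30, enqueue [24, 40], visited so far: [30]
  queue [24, 40] -> pop 24, enqueue [9, 25], visited so far: [30, 24]
  queue [40, 9, 25] -> pop 40, enqueue [42], visited so far: [30, 24, 40]
  queue [9, 25, 42] -> pop 9, enqueue [none], visited so far: [30, 24, 40, 9]
  queue [25, 42] -> pop 25, enqueue [none], visited so far: [30, 24, 40, 9, 25]
  queue [42] -> pop 42, enqueue [none], visited so far: [30, 24, 40, 9, 25, 42]
Result: [30, 24, 40, 9, 25, 42]


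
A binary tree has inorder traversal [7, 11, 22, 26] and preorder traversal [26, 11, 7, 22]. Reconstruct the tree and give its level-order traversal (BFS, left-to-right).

Inorder:  [7, 11, 22, 26]
Preorder: [26, 11, 7, 22]
Algorithm: preorder visits root first, so consume preorder in order;
for each root, split the current inorder slice at that value into
left-subtree inorder and right-subtree inorder, then recurse.
Recursive splits:
  root=26; inorder splits into left=[7, 11, 22], right=[]
  root=11; inorder splits into left=[7], right=[22]
  root=7; inorder splits into left=[], right=[]
  root=22; inorder splits into left=[], right=[]
Reconstructed level-order: [26, 11, 7, 22]


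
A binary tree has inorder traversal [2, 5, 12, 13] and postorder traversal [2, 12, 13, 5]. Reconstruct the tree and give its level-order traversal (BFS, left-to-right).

Inorder:   [2, 5, 12, 13]
Postorder: [2, 12, 13, 5]
Algorithm: postorder visits root last, so walk postorder right-to-left;
each value is the root of the current inorder slice — split it at that
value, recurse on the right subtree first, then the left.
Recursive splits:
  root=5; inorder splits into left=[2], right=[12, 13]
  root=13; inorder splits into left=[12], right=[]
  root=12; inorder splits into left=[], right=[]
  root=2; inorder splits into left=[], right=[]
Reconstructed level-order: [5, 2, 13, 12]


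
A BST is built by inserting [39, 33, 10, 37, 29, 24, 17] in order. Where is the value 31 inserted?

Starting tree (level order): [39, 33, None, 10, 37, None, 29, None, None, 24, None, 17]
Insertion path: 39 -> 33 -> 10 -> 29
Result: insert 31 as right child of 29
Final tree (level order): [39, 33, None, 10, 37, None, 29, None, None, 24, 31, 17]


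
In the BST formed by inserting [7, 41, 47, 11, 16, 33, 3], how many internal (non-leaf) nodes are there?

Tree built from: [7, 41, 47, 11, 16, 33, 3]
Tree (level-order array): [7, 3, 41, None, None, 11, 47, None, 16, None, None, None, 33]
Rule: An internal node has at least one child.
Per-node child counts:
  node 7: 2 child(ren)
  node 3: 0 child(ren)
  node 41: 2 child(ren)
  node 11: 1 child(ren)
  node 16: 1 child(ren)
  node 33: 0 child(ren)
  node 47: 0 child(ren)
Matching nodes: [7, 41, 11, 16]
Count of internal (non-leaf) nodes: 4


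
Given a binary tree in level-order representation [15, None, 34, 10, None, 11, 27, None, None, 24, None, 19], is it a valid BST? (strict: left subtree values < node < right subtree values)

Level-order array: [15, None, 34, 10, None, 11, 27, None, None, 24, None, 19]
Validate using subtree bounds (lo, hi): at each node, require lo < value < hi,
then recurse left with hi=value and right with lo=value.
Preorder trace (stopping at first violation):
  at node 15 with bounds (-inf, +inf): OK
  at node 34 with bounds (15, +inf): OK
  at node 10 with bounds (15, 34): VIOLATION
Node 10 violates its bound: not (15 < 10 < 34).
Result: Not a valid BST


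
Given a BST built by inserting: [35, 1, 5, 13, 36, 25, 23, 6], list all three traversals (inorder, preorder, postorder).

Tree insertion order: [35, 1, 5, 13, 36, 25, 23, 6]
Tree (level-order array): [35, 1, 36, None, 5, None, None, None, 13, 6, 25, None, None, 23]
Inorder (L, root, R): [1, 5, 6, 13, 23, 25, 35, 36]
Preorder (root, L, R): [35, 1, 5, 13, 6, 25, 23, 36]
Postorder (L, R, root): [6, 23, 25, 13, 5, 1, 36, 35]


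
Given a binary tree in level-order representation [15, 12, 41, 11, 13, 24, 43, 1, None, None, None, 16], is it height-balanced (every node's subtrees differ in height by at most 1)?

Tree (level-order array): [15, 12, 41, 11, 13, 24, 43, 1, None, None, None, 16]
Definition: a tree is height-balanced if, at every node, |h(left) - h(right)| <= 1 (empty subtree has height -1).
Bottom-up per-node check:
  node 1: h_left=-1, h_right=-1, diff=0 [OK], height=0
  node 11: h_left=0, h_right=-1, diff=1 [OK], height=1
  node 13: h_left=-1, h_right=-1, diff=0 [OK], height=0
  node 12: h_left=1, h_right=0, diff=1 [OK], height=2
  node 16: h_left=-1, h_right=-1, diff=0 [OK], height=0
  node 24: h_left=0, h_right=-1, diff=1 [OK], height=1
  node 43: h_left=-1, h_right=-1, diff=0 [OK], height=0
  node 41: h_left=1, h_right=0, diff=1 [OK], height=2
  node 15: h_left=2, h_right=2, diff=0 [OK], height=3
All nodes satisfy the balance condition.
Result: Balanced


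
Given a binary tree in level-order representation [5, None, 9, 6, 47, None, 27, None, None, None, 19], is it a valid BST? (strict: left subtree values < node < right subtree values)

Level-order array: [5, None, 9, 6, 47, None, 27, None, None, None, 19]
Validate using subtree bounds (lo, hi): at each node, require lo < value < hi,
then recurse left with hi=value and right with lo=value.
Preorder trace (stopping at first violation):
  at node 5 with bounds (-inf, +inf): OK
  at node 9 with bounds (5, +inf): OK
  at node 6 with bounds (5, 9): OK
  at node 27 with bounds (6, 9): VIOLATION
Node 27 violates its bound: not (6 < 27 < 9).
Result: Not a valid BST


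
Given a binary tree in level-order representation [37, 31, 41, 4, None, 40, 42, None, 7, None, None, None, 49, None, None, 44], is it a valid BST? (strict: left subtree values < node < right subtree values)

Level-order array: [37, 31, 41, 4, None, 40, 42, None, 7, None, None, None, 49, None, None, 44]
Validate using subtree bounds (lo, hi): at each node, require lo < value < hi,
then recurse left with hi=value and right with lo=value.
Preorder trace (stopping at first violation):
  at node 37 with bounds (-inf, +inf): OK
  at node 31 with bounds (-inf, 37): OK
  at node 4 with bounds (-inf, 31): OK
  at node 7 with bounds (4, 31): OK
  at node 41 with bounds (37, +inf): OK
  at node 40 with bounds (37, 41): OK
  at node 42 with bounds (41, +inf): OK
  at node 49 with bounds (42, +inf): OK
  at node 44 with bounds (42, 49): OK
No violation found at any node.
Result: Valid BST


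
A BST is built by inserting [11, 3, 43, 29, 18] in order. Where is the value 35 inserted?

Starting tree (level order): [11, 3, 43, None, None, 29, None, 18]
Insertion path: 11 -> 43 -> 29
Result: insert 35 as right child of 29
Final tree (level order): [11, 3, 43, None, None, 29, None, 18, 35]


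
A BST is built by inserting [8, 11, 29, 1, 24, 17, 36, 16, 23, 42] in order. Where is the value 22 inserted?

Starting tree (level order): [8, 1, 11, None, None, None, 29, 24, 36, 17, None, None, 42, 16, 23]
Insertion path: 8 -> 11 -> 29 -> 24 -> 17 -> 23
Result: insert 22 as left child of 23
Final tree (level order): [8, 1, 11, None, None, None, 29, 24, 36, 17, None, None, 42, 16, 23, None, None, None, None, 22]


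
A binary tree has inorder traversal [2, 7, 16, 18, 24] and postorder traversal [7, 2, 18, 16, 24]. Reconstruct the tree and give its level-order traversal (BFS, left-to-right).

Inorder:   [2, 7, 16, 18, 24]
Postorder: [7, 2, 18, 16, 24]
Algorithm: postorder visits root last, so walk postorder right-to-left;
each value is the root of the current inorder slice — split it at that
value, recurse on the right subtree first, then the left.
Recursive splits:
  root=24; inorder splits into left=[2, 7, 16, 18], right=[]
  root=16; inorder splits into left=[2, 7], right=[18]
  root=18; inorder splits into left=[], right=[]
  root=2; inorder splits into left=[], right=[7]
  root=7; inorder splits into left=[], right=[]
Reconstructed level-order: [24, 16, 2, 18, 7]


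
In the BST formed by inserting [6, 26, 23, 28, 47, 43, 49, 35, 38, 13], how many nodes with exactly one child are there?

Tree built from: [6, 26, 23, 28, 47, 43, 49, 35, 38, 13]
Tree (level-order array): [6, None, 26, 23, 28, 13, None, None, 47, None, None, 43, 49, 35, None, None, None, None, 38]
Rule: These are nodes with exactly 1 non-null child.
Per-node child counts:
  node 6: 1 child(ren)
  node 26: 2 child(ren)
  node 23: 1 child(ren)
  node 13: 0 child(ren)
  node 28: 1 child(ren)
  node 47: 2 child(ren)
  node 43: 1 child(ren)
  node 35: 1 child(ren)
  node 38: 0 child(ren)
  node 49: 0 child(ren)
Matching nodes: [6, 23, 28, 43, 35]
Count of nodes with exactly one child: 5


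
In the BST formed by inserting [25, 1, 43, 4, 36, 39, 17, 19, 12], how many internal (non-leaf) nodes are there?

Tree built from: [25, 1, 43, 4, 36, 39, 17, 19, 12]
Tree (level-order array): [25, 1, 43, None, 4, 36, None, None, 17, None, 39, 12, 19]
Rule: An internal node has at least one child.
Per-node child counts:
  node 25: 2 child(ren)
  node 1: 1 child(ren)
  node 4: 1 child(ren)
  node 17: 2 child(ren)
  node 12: 0 child(ren)
  node 19: 0 child(ren)
  node 43: 1 child(ren)
  node 36: 1 child(ren)
  node 39: 0 child(ren)
Matching nodes: [25, 1, 4, 17, 43, 36]
Count of internal (non-leaf) nodes: 6


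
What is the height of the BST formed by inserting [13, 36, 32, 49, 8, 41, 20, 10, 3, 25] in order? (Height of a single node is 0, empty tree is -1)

Insertion order: [13, 36, 32, 49, 8, 41, 20, 10, 3, 25]
Tree (level-order array): [13, 8, 36, 3, 10, 32, 49, None, None, None, None, 20, None, 41, None, None, 25]
Compute height bottom-up (empty subtree = -1):
  height(3) = 1 + max(-1, -1) = 0
  height(10) = 1 + max(-1, -1) = 0
  height(8) = 1 + max(0, 0) = 1
  height(25) = 1 + max(-1, -1) = 0
  height(20) = 1 + max(-1, 0) = 1
  height(32) = 1 + max(1, -1) = 2
  height(41) = 1 + max(-1, -1) = 0
  height(49) = 1 + max(0, -1) = 1
  height(36) = 1 + max(2, 1) = 3
  height(13) = 1 + max(1, 3) = 4
Height = 4


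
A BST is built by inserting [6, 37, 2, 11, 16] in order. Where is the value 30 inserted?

Starting tree (level order): [6, 2, 37, None, None, 11, None, None, 16]
Insertion path: 6 -> 37 -> 11 -> 16
Result: insert 30 as right child of 16
Final tree (level order): [6, 2, 37, None, None, 11, None, None, 16, None, 30]


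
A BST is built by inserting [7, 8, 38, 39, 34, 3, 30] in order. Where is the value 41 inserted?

Starting tree (level order): [7, 3, 8, None, None, None, 38, 34, 39, 30]
Insertion path: 7 -> 8 -> 38 -> 39
Result: insert 41 as right child of 39
Final tree (level order): [7, 3, 8, None, None, None, 38, 34, 39, 30, None, None, 41]


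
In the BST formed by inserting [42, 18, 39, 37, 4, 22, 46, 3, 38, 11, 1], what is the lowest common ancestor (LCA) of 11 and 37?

Tree insertion order: [42, 18, 39, 37, 4, 22, 46, 3, 38, 11, 1]
Tree (level-order array): [42, 18, 46, 4, 39, None, None, 3, 11, 37, None, 1, None, None, None, 22, 38]
In a BST, the LCA of p=11, q=37 is the first node v on the
root-to-leaf path with p <= v <= q (go left if both < v, right if both > v).
Walk from root:
  at 42: both 11 and 37 < 42, go left
  at 18: 11 <= 18 <= 37, this is the LCA
LCA = 18


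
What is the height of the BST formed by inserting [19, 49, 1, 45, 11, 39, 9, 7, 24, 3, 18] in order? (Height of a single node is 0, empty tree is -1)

Insertion order: [19, 49, 1, 45, 11, 39, 9, 7, 24, 3, 18]
Tree (level-order array): [19, 1, 49, None, 11, 45, None, 9, 18, 39, None, 7, None, None, None, 24, None, 3]
Compute height bottom-up (empty subtree = -1):
  height(3) = 1 + max(-1, -1) = 0
  height(7) = 1 + max(0, -1) = 1
  height(9) = 1 + max(1, -1) = 2
  height(18) = 1 + max(-1, -1) = 0
  height(11) = 1 + max(2, 0) = 3
  height(1) = 1 + max(-1, 3) = 4
  height(24) = 1 + max(-1, -1) = 0
  height(39) = 1 + max(0, -1) = 1
  height(45) = 1 + max(1, -1) = 2
  height(49) = 1 + max(2, -1) = 3
  height(19) = 1 + max(4, 3) = 5
Height = 5


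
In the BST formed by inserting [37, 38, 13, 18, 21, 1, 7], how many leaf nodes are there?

Tree built from: [37, 38, 13, 18, 21, 1, 7]
Tree (level-order array): [37, 13, 38, 1, 18, None, None, None, 7, None, 21]
Rule: A leaf has 0 children.
Per-node child counts:
  node 37: 2 child(ren)
  node 13: 2 child(ren)
  node 1: 1 child(ren)
  node 7: 0 child(ren)
  node 18: 1 child(ren)
  node 21: 0 child(ren)
  node 38: 0 child(ren)
Matching nodes: [7, 21, 38]
Count of leaf nodes: 3


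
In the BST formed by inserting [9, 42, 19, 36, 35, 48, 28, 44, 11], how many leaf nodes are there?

Tree built from: [9, 42, 19, 36, 35, 48, 28, 44, 11]
Tree (level-order array): [9, None, 42, 19, 48, 11, 36, 44, None, None, None, 35, None, None, None, 28]
Rule: A leaf has 0 children.
Per-node child counts:
  node 9: 1 child(ren)
  node 42: 2 child(ren)
  node 19: 2 child(ren)
  node 11: 0 child(ren)
  node 36: 1 child(ren)
  node 35: 1 child(ren)
  node 28: 0 child(ren)
  node 48: 1 child(ren)
  node 44: 0 child(ren)
Matching nodes: [11, 28, 44]
Count of leaf nodes: 3


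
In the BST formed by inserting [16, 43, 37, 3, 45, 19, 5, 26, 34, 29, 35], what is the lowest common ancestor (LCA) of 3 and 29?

Tree insertion order: [16, 43, 37, 3, 45, 19, 5, 26, 34, 29, 35]
Tree (level-order array): [16, 3, 43, None, 5, 37, 45, None, None, 19, None, None, None, None, 26, None, 34, 29, 35]
In a BST, the LCA of p=3, q=29 is the first node v on the
root-to-leaf path with p <= v <= q (go left if both < v, right if both > v).
Walk from root:
  at 16: 3 <= 16 <= 29, this is the LCA
LCA = 16


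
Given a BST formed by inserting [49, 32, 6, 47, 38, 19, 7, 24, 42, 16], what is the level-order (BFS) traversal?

Tree insertion order: [49, 32, 6, 47, 38, 19, 7, 24, 42, 16]
Tree (level-order array): [49, 32, None, 6, 47, None, 19, 38, None, 7, 24, None, 42, None, 16]
BFS from the root, enqueuing left then right child of each popped node:
  queue [49] -> pop 49, enqueue [32], visited so far: [49]
  queue [32] -> pop 32, enqueue [6, 47], visited so far: [49, 32]
  queue [6, 47] -> pop 6, enqueue [19], visited so far: [49, 32, 6]
  queue [47, 19] -> pop 47, enqueue [38], visited so far: [49, 32, 6, 47]
  queue [19, 38] -> pop 19, enqueue [7, 24], visited so far: [49, 32, 6, 47, 19]
  queue [38, 7, 24] -> pop 38, enqueue [42], visited so far: [49, 32, 6, 47, 19, 38]
  queue [7, 24, 42] -> pop 7, enqueue [16], visited so far: [49, 32, 6, 47, 19, 38, 7]
  queue [24, 42, 16] -> pop 24, enqueue [none], visited so far: [49, 32, 6, 47, 19, 38, 7, 24]
  queue [42, 16] -> pop 42, enqueue [none], visited so far: [49, 32, 6, 47, 19, 38, 7, 24, 42]
  queue [16] -> pop 16, enqueue [none], visited so far: [49, 32, 6, 47, 19, 38, 7, 24, 42, 16]
Result: [49, 32, 6, 47, 19, 38, 7, 24, 42, 16]


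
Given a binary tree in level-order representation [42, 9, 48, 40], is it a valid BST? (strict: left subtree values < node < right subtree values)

Level-order array: [42, 9, 48, 40]
Validate using subtree bounds (lo, hi): at each node, require lo < value < hi,
then recurse left with hi=value and right with lo=value.
Preorder trace (stopping at first violation):
  at node 42 with bounds (-inf, +inf): OK
  at node 9 with bounds (-inf, 42): OK
  at node 40 with bounds (-inf, 9): VIOLATION
Node 40 violates its bound: not (-inf < 40 < 9).
Result: Not a valid BST


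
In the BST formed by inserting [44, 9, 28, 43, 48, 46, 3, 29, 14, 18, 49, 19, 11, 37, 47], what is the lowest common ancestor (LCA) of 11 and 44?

Tree insertion order: [44, 9, 28, 43, 48, 46, 3, 29, 14, 18, 49, 19, 11, 37, 47]
Tree (level-order array): [44, 9, 48, 3, 28, 46, 49, None, None, 14, 43, None, 47, None, None, 11, 18, 29, None, None, None, None, None, None, 19, None, 37]
In a BST, the LCA of p=11, q=44 is the first node v on the
root-to-leaf path with p <= v <= q (go left if both < v, right if both > v).
Walk from root:
  at 44: 11 <= 44 <= 44, this is the LCA
LCA = 44


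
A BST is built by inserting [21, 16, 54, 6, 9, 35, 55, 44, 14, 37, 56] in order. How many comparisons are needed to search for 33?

Search path for 33: 21 -> 54 -> 35
Found: False
Comparisons: 3


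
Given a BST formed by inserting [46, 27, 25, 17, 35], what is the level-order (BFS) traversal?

Tree insertion order: [46, 27, 25, 17, 35]
Tree (level-order array): [46, 27, None, 25, 35, 17]
BFS from the root, enqueuing left then right child of each popped node:
  queue [46] -> pop 46, enqueue [27], visited so far: [46]
  queue [27] -> pop 27, enqueue [25, 35], visited so far: [46, 27]
  queue [25, 35] -> pop 25, enqueue [17], visited so far: [46, 27, 25]
  queue [35, 17] -> pop 35, enqueue [none], visited so far: [46, 27, 25, 35]
  queue [17] -> pop 17, enqueue [none], visited so far: [46, 27, 25, 35, 17]
Result: [46, 27, 25, 35, 17]


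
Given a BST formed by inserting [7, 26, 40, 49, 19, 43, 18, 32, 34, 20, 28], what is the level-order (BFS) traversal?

Tree insertion order: [7, 26, 40, 49, 19, 43, 18, 32, 34, 20, 28]
Tree (level-order array): [7, None, 26, 19, 40, 18, 20, 32, 49, None, None, None, None, 28, 34, 43]
BFS from the root, enqueuing left then right child of each popped node:
  queue [7] -> pop 7, enqueue [26], visited so far: [7]
  queue [26] -> pop 26, enqueue [19, 40], visited so far: [7, 26]
  queue [19, 40] -> pop 19, enqueue [18, 20], visited so far: [7, 26, 19]
  queue [40, 18, 20] -> pop 40, enqueue [32, 49], visited so far: [7, 26, 19, 40]
  queue [18, 20, 32, 49] -> pop 18, enqueue [none], visited so far: [7, 26, 19, 40, 18]
  queue [20, 32, 49] -> pop 20, enqueue [none], visited so far: [7, 26, 19, 40, 18, 20]
  queue [32, 49] -> pop 32, enqueue [28, 34], visited so far: [7, 26, 19, 40, 18, 20, 32]
  queue [49, 28, 34] -> pop 49, enqueue [43], visited so far: [7, 26, 19, 40, 18, 20, 32, 49]
  queue [28, 34, 43] -> pop 28, enqueue [none], visited so far: [7, 26, 19, 40, 18, 20, 32, 49, 28]
  queue [34, 43] -> pop 34, enqueue [none], visited so far: [7, 26, 19, 40, 18, 20, 32, 49, 28, 34]
  queue [43] -> pop 43, enqueue [none], visited so far: [7, 26, 19, 40, 18, 20, 32, 49, 28, 34, 43]
Result: [7, 26, 19, 40, 18, 20, 32, 49, 28, 34, 43]


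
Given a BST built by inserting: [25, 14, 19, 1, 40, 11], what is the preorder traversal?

Tree insertion order: [25, 14, 19, 1, 40, 11]
Tree (level-order array): [25, 14, 40, 1, 19, None, None, None, 11]
Preorder traversal: [25, 14, 1, 11, 19, 40]


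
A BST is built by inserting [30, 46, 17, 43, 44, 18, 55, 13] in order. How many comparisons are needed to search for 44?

Search path for 44: 30 -> 46 -> 43 -> 44
Found: True
Comparisons: 4


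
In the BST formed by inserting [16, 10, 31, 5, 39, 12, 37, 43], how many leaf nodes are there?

Tree built from: [16, 10, 31, 5, 39, 12, 37, 43]
Tree (level-order array): [16, 10, 31, 5, 12, None, 39, None, None, None, None, 37, 43]
Rule: A leaf has 0 children.
Per-node child counts:
  node 16: 2 child(ren)
  node 10: 2 child(ren)
  node 5: 0 child(ren)
  node 12: 0 child(ren)
  node 31: 1 child(ren)
  node 39: 2 child(ren)
  node 37: 0 child(ren)
  node 43: 0 child(ren)
Matching nodes: [5, 12, 37, 43]
Count of leaf nodes: 4


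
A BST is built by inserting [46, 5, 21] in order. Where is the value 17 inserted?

Starting tree (level order): [46, 5, None, None, 21]
Insertion path: 46 -> 5 -> 21
Result: insert 17 as left child of 21
Final tree (level order): [46, 5, None, None, 21, 17]


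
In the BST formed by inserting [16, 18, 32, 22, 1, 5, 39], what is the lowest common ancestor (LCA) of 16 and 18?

Tree insertion order: [16, 18, 32, 22, 1, 5, 39]
Tree (level-order array): [16, 1, 18, None, 5, None, 32, None, None, 22, 39]
In a BST, the LCA of p=16, q=18 is the first node v on the
root-to-leaf path with p <= v <= q (go left if both < v, right if both > v).
Walk from root:
  at 16: 16 <= 16 <= 18, this is the LCA
LCA = 16


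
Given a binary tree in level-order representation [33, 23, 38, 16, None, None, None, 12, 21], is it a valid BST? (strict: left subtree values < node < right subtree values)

Level-order array: [33, 23, 38, 16, None, None, None, 12, 21]
Validate using subtree bounds (lo, hi): at each node, require lo < value < hi,
then recurse left with hi=value and right with lo=value.
Preorder trace (stopping at first violation):
  at node 33 with bounds (-inf, +inf): OK
  at node 23 with bounds (-inf, 33): OK
  at node 16 with bounds (-inf, 23): OK
  at node 12 with bounds (-inf, 16): OK
  at node 21 with bounds (16, 23): OK
  at node 38 with bounds (33, +inf): OK
No violation found at any node.
Result: Valid BST


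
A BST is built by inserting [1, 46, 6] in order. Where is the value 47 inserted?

Starting tree (level order): [1, None, 46, 6]
Insertion path: 1 -> 46
Result: insert 47 as right child of 46
Final tree (level order): [1, None, 46, 6, 47]


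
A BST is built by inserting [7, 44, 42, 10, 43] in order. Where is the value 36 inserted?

Starting tree (level order): [7, None, 44, 42, None, 10, 43]
Insertion path: 7 -> 44 -> 42 -> 10
Result: insert 36 as right child of 10
Final tree (level order): [7, None, 44, 42, None, 10, 43, None, 36]


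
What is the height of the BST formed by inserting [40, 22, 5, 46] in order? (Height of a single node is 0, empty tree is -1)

Insertion order: [40, 22, 5, 46]
Tree (level-order array): [40, 22, 46, 5]
Compute height bottom-up (empty subtree = -1):
  height(5) = 1 + max(-1, -1) = 0
  height(22) = 1 + max(0, -1) = 1
  height(46) = 1 + max(-1, -1) = 0
  height(40) = 1 + max(1, 0) = 2
Height = 2


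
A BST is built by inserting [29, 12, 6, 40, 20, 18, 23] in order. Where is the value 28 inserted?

Starting tree (level order): [29, 12, 40, 6, 20, None, None, None, None, 18, 23]
Insertion path: 29 -> 12 -> 20 -> 23
Result: insert 28 as right child of 23
Final tree (level order): [29, 12, 40, 6, 20, None, None, None, None, 18, 23, None, None, None, 28]


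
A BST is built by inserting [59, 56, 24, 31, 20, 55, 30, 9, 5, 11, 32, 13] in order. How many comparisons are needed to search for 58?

Search path for 58: 59 -> 56
Found: False
Comparisons: 2


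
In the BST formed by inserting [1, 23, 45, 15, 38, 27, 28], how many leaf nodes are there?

Tree built from: [1, 23, 45, 15, 38, 27, 28]
Tree (level-order array): [1, None, 23, 15, 45, None, None, 38, None, 27, None, None, 28]
Rule: A leaf has 0 children.
Per-node child counts:
  node 1: 1 child(ren)
  node 23: 2 child(ren)
  node 15: 0 child(ren)
  node 45: 1 child(ren)
  node 38: 1 child(ren)
  node 27: 1 child(ren)
  node 28: 0 child(ren)
Matching nodes: [15, 28]
Count of leaf nodes: 2


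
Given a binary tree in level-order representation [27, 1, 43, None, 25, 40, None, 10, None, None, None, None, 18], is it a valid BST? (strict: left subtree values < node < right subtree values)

Level-order array: [27, 1, 43, None, 25, 40, None, 10, None, None, None, None, 18]
Validate using subtree bounds (lo, hi): at each node, require lo < value < hi,
then recurse left with hi=value and right with lo=value.
Preorder trace (stopping at first violation):
  at node 27 with bounds (-inf, +inf): OK
  at node 1 with bounds (-inf, 27): OK
  at node 25 with bounds (1, 27): OK
  at node 10 with bounds (1, 25): OK
  at node 18 with bounds (10, 25): OK
  at node 43 with bounds (27, +inf): OK
  at node 40 with bounds (27, 43): OK
No violation found at any node.
Result: Valid BST
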